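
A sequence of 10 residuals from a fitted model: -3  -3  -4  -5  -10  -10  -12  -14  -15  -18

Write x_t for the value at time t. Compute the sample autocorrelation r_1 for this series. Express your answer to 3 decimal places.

Mean x̄ = (-3 − 3 − 4 − 5 − 10 − 10 − 12 − 14 − 15 − 18)/10 = -9.4000
Numerator Σ_{t=1}^{9}(x_t−x̄)(x_{t+1}−x̄) = 184.4400
Denominator Σ(x_t−x̄)² = 264.4000
r_1 = 184.4400 / 264.4000 = 0.698

0.698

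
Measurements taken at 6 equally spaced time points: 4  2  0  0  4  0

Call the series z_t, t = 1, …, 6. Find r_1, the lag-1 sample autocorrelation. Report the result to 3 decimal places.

-0.247

Mean z̄ = (4 + 2 + 0 + 0 + 4 + 0)/6 = 1.6667
Deviations from mean: 2.3333, 0.3333, -1.6667, -1.6667, 2.3333, -1.6667
Σ(z_t−z̄)(z_{t+1}−z̄) = (0.7778) + (-0.5556) + (2.7778) + (-3.8889) + (-3.8889) = -4.7778
Denominator Σ(z_t−z̄)² = 19.3333
r_1 = -4.7778 / 19.3333 = -0.247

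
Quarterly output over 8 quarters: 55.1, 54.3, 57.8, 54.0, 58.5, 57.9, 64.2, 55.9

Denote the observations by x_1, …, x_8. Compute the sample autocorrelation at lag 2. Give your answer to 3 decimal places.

Mean x̄ = (55.1 + 54.3 + 57.8 + 54.0 + 58.5 + 57.9 + 64.2 + 55.9)/8 = 57.2125
Deviations from mean: -2.1125, -2.9125, 0.5875, -3.2125, 1.2875, 0.6875, 6.9875, -1.3125
Σ(x_t−x̄)(x_{t+2}−x̄) = (-1.2411) + (9.3564) + (0.7564) + (-2.2086) + (8.9964) + (-0.9023) = 14.7572
Denominator Σ(x_t−x̄)² = 76.2888
r_2 = 14.7572 / 76.2888 = 0.193

0.193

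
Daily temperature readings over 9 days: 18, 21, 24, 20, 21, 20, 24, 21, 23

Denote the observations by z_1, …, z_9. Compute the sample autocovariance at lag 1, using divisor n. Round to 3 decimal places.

-0.827

Mean z̄ = (18 + 21 + 24 + 20 + 21 + 20 + 24 + 21 + 23)/9 = 21.3333
Σ_{t=1}^{8}(z_t−z̄)(z_{t+1}−z̄) = -7.4444
γ_1 = -7.4444 / 9 = -0.827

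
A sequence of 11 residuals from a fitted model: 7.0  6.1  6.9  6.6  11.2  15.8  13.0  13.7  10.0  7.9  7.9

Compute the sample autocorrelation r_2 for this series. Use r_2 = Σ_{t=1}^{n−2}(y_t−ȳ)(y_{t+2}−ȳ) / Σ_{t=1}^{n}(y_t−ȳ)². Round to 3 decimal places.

Mean ȳ = (7.0 + 6.1 + 6.9 + 6.6 + 11.2 + 15.8 + 13.0 + 13.7 + 10.0 + 7.9 + 7.9)/11 = 9.6455
Numerator Σ_{t=1}^{9}(y_t−ȳ)(y_{t+2}−ȳ) = 18.7113
Denominator Σ(y_t−ȳ)² = 110.5873
r_2 = 18.7113 / 110.5873 = 0.169

0.169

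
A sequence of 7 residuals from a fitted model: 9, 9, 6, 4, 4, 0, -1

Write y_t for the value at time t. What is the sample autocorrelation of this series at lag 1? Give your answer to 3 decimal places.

0.571

Mean ȳ = (9 + 9 + 6 + 4 + 4 + 0 − 1)/7 = 4.4286
Deviations from mean: 4.5714, 4.5714, 1.5714, -0.4286, -0.4286, -4.4286, -5.4286
Numerator Σ_{t=1}^{6}(y_t−ȳ)(y_{t+1}−ȳ) = 53.5306
Denominator Σ(y_t−ȳ)² = 93.7143
r_1 = 53.5306 / 93.7143 = 0.571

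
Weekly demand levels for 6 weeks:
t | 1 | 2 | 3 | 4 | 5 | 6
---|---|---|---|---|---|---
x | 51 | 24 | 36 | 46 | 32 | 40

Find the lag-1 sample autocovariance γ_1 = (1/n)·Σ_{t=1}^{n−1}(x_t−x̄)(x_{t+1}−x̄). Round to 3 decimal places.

Mean x̄ = (51 + 24 + 36 + 46 + 32 + 40)/6 = 38.1667
Σ_{t=1}^{5}(x_t−x̄)(x_{t+1}−x̄) = -227.6944
γ_1 = -227.6944 / 6 = -37.949

-37.949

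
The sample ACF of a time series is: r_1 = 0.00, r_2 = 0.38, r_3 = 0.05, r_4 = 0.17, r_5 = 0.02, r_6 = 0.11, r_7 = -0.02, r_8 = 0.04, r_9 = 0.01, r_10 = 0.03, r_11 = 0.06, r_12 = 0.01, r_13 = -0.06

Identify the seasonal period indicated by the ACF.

2

The largest autocorrelation is r_2 = 0.38, with a weaker echo at lag 4 (0.17); the remaining lags stay at or below 0.11.
The dominant spike at lag 2 indicates a seasonal period of 2.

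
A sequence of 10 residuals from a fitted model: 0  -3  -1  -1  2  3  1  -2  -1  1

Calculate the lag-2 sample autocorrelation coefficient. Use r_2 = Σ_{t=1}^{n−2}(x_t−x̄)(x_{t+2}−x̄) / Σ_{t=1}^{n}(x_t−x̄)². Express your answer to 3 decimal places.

Mean x̄ = (0 − 3 − 1 − 1 + 2 + 3 + 1 − 2 − 1 + 1)/10 = -0.1000
Numerator Σ_{t=1}^{8}(x_t−x̄)(x_{t+2}−x̄) = -8.8200
Denominator Σ(x_t−x̄)² = 30.9000
r_2 = -8.8200 / 30.9000 = -0.285

-0.285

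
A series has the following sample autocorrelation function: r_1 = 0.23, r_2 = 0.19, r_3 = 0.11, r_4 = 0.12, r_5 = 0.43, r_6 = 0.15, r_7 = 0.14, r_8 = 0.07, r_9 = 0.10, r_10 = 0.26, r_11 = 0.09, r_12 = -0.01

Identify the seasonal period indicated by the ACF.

The largest autocorrelation is r_5 = 0.43, with a weaker echo at lag 10 (0.26); the remaining lags stay at or below 0.23. The elevated value at lag 1 (0.23), dropping to 0.19 at lag 2, reflects decaying short-term dependence rather than seasonality.
The dominant spike at lag 5 indicates a seasonal period of 5.

5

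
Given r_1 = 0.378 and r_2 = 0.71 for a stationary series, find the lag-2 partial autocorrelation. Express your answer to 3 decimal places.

φ_{22} = (r_2 − r_1²) / (1 − r_1²)
r_1² = (0.378)² = 0.142884
Numerator = 0.71 − 0.1429 = 0.5671; denominator = 1 − 0.1429 = 0.8571
φ_{22} = 0.5671 / 0.8571 = 0.662

0.662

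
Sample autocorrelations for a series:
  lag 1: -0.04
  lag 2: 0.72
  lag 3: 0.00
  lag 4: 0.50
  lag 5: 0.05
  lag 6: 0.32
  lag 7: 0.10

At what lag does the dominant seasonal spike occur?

2

The largest autocorrelation is r_2 = 0.72, with weaker echoes at lags 4 (0.50) and 6 (0.32); the remaining lags stay at or below 0.10.
The dominant spike at lag 2 indicates a seasonal period of 2.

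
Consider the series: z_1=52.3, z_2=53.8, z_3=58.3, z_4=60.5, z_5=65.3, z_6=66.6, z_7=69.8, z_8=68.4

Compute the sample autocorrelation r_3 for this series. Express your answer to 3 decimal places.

Mean z̄ = (52.3 + 53.8 + 58.3 + 60.5 + 65.3 + 66.6 + 69.8 + 68.4)/8 = 61.8750
Deviations from mean: -9.5750, -8.0750, -3.5750, -1.3750, 3.4250, 4.7250, 7.9250, 6.5250
Σ(z_t−z̄)(z_{t+3}−z̄) = (13.1656) + (-27.6569) + (-16.8919) + (-10.8969) + (22.3481) = -19.9319
Denominator Σ(z_t−z̄)² = 310.9950
r_3 = -19.9319 / 310.9950 = -0.064

-0.064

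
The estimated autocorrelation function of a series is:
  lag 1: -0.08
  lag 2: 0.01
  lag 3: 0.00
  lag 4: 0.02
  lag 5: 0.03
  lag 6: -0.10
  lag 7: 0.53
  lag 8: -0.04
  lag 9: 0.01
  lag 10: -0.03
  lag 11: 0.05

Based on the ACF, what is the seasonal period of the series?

The largest autocorrelation is r_7 = 0.53; the remaining lags stay at or below 0.05.
The dominant spike at lag 7 indicates a seasonal period of 7.

7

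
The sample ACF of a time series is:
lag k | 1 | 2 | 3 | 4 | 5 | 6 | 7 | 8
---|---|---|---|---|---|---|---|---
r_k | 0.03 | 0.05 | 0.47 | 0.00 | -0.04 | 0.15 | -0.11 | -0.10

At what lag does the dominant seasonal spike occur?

The largest autocorrelation is r_3 = 0.47, with a weaker echo at lag 6 (0.15); the remaining lags stay at or below 0.05.
The dominant spike at lag 3 indicates a seasonal period of 3.

3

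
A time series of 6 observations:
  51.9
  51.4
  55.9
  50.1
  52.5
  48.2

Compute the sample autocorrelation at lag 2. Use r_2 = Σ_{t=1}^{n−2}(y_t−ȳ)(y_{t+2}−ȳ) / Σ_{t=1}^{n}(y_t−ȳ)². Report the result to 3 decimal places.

Mean ȳ = (51.9 + 51.4 + 55.9 + 50.1 + 52.5 + 48.2)/6 = 51.6667
Numerator Σ_{t=1}^{4}(y_t−ȳ)(y_{t+2}−ȳ) = 10.3644
Denominator Σ(y_t−ȳ)² = 33.2133
r_2 = 10.3644 / 33.2133 = 0.312

0.312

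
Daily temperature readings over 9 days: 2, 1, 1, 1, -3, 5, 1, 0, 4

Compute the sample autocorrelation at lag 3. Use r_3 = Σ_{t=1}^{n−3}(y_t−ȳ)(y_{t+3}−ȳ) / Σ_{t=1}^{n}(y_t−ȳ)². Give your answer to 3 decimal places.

0.373

Mean ȳ = (2 + 1 + 1 + 1 − 3 + 5 + 1 + 0 + 4)/9 = 1.3333
Numerator Σ_{t=1}^{6}(y_t−ȳ)(y_{t+3}−ȳ) = 15.6667
Denominator Σ(y_t−ȳ)² = 42.0000
r_3 = 15.6667 / 42.0000 = 0.373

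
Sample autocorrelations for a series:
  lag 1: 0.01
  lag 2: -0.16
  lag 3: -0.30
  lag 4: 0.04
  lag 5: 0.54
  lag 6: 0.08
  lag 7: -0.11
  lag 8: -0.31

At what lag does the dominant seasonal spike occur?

The largest autocorrelation is r_5 = 0.54; the remaining lags stay at or below 0.08.
The dominant spike at lag 5 indicates a seasonal period of 5.

5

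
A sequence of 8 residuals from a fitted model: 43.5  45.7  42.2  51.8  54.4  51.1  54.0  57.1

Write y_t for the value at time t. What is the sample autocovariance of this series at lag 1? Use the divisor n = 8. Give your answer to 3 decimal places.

Mean ȳ = (43.5 + 45.7 + 42.2 + 51.8 + 54.4 + 51.1 + 54.0 + 57.1)/8 = 49.9750
Σ_{t=1}^{7}(y_t−ȳ)(y_{t+1}−ȳ) = 92.9894
γ_1 = 92.9894 / 8 = 11.624

11.624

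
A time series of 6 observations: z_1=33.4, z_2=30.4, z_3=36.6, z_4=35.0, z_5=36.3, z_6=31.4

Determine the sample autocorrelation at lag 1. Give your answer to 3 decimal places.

-0.241

Mean z̄ = (33.4 + 30.4 + 36.6 + 35.0 + 36.3 + 31.4)/6 = 33.8500
Deviations from mean: -0.4500, -3.4500, 2.7500, 1.1500, 2.4500, -2.4500
Numerator Σ_{t=1}^{5}(z_t−z̄)(z_{t+1}−z̄) = -7.9575
Denominator Σ(z_t−z̄)² = 32.9950
r_1 = -7.9575 / 32.9950 = -0.241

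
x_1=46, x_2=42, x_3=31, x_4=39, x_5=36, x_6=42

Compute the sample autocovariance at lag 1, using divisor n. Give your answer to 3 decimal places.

-1.574

Mean x̄ = (46 + 42 + 31 + 39 + 36 + 42)/6 = 39.3333
Deviations: 6.6667, 2.6667, -8.3333, -0.3333, -3.3333, 2.6667
Σ_{t=1}^{5}(x_t−x̄)(x_{t+1}−x̄) = -9.4444
γ_1 = -9.4444 / 6 = -1.574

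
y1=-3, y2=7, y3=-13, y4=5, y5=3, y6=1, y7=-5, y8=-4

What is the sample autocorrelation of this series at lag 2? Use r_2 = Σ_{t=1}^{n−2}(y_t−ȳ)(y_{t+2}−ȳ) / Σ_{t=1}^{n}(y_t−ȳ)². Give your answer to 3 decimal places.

0.048

Mean ȳ = (-3 + 7 − 13 + 5 + 3 + 1 − 5 − 4)/8 = -1.1250
Deviations from mean: -1.8750, 8.1250, -11.8750, 6.1250, 4.1250, 2.1250, -3.8750, -2.8750
Σ(y_t−ȳ)(y_{t+2}−ȳ) = (22.2656) + (49.7656) + (-48.9844) + (13.0156) + (-15.9844) + (-6.1094) = 13.9688
Denominator Σ(y_t−ȳ)² = 292.8750
r_2 = 13.9688 / 292.8750 = 0.048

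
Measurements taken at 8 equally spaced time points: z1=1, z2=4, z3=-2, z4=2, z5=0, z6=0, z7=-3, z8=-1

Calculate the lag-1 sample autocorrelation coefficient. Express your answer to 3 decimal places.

-0.147

Mean z̄ = (1 + 4 − 2 + 2 + 0 + 0 − 3 − 1)/8 = 0.1250
Deviations from mean: 0.8750, 3.8750, -2.1250, 1.8750, -0.1250, -0.1250, -3.1250, -1.1250
Σ(z_t−z̄)(z_{t+1}−z̄) = (3.3906) + (-8.2344) + (-3.9844) + (-0.2344) + (0.0156) + (0.3906) + (3.5156) = -5.1406
Denominator Σ(z_t−z̄)² = 34.8750
r_1 = -5.1406 / 34.8750 = -0.147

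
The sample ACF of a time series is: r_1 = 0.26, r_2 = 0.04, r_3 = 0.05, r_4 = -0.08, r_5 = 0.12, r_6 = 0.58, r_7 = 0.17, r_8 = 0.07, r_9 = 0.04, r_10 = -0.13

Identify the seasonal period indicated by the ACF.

6

The largest autocorrelation is r_6 = 0.58; the remaining lags stay at or below 0.26. The elevated value at lag 1 (0.26), dropping to 0.04 at lag 2, reflects decaying short-term dependence rather than seasonality.
The dominant spike at lag 6 indicates a seasonal period of 6.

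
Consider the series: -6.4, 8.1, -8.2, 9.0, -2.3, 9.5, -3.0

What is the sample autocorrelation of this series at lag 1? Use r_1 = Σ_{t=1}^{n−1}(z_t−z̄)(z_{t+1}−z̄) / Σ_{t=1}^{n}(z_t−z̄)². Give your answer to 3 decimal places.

Mean z̄ = (-6.4 + 8.1 − 8.2 + 9.0 − 2.3 + 9.5 − 3.0)/7 = 0.9571
Deviations from mean: -7.3571, 7.1429, -9.1571, 8.0429, -3.2571, 8.5429, -3.9571
Numerator Σ_{t=1}^{6}(z_t−z̄)(z_{t+1}−z̄) = -279.4361
Denominator Σ(z_t−z̄)² = 352.9371
r_1 = -279.4361 / 352.9371 = -0.792

-0.792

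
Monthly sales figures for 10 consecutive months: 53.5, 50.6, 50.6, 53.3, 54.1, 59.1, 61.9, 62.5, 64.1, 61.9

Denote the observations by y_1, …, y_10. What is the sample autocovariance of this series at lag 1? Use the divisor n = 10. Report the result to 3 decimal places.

Mean ȳ = (53.5 + 50.6 + 50.6 + 53.3 + 54.1 + 59.1 + 61.9 + 62.5 + 64.1 + 61.9)/10 = 57.1600
Σ_{t=1}^{9}(y_t−ȳ)(y_{t+1}−ȳ) = 202.7024
γ_1 = 202.7024 / 10 = 20.270

20.270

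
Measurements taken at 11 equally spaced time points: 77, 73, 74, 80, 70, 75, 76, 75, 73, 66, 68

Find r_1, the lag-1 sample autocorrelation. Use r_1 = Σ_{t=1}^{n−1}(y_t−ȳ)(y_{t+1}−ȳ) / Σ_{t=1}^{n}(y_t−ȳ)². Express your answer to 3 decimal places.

0.152

Mean ȳ = (77 + 73 + 74 + 80 + 70 + 75 + 76 + 75 + 73 + 66 + 68)/11 = 73.3636
Numerator Σ_{t=1}^{10}(y_t−ȳ)(y_{t+1}−ȳ) = 25.0496
Denominator Σ(y_t−ȳ)² = 164.5455
r_1 = 25.0496 / 164.5455 = 0.152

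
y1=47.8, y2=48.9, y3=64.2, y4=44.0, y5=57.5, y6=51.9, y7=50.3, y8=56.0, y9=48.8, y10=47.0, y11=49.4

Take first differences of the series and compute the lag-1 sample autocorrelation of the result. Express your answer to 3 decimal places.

-0.706

First differences Δy: 1.1, 15.3, -20.2, 13.5, -5.6, -1.6, 5.7, -7.2, -1.8, 2.4
Mean of differences = 0.1600
Numerator Σ(Δy_t−Δȳ)(Δy_{t+1}−Δȳ) = -672.8116
Denominator Σ(Δy_t−Δȳ)² = 952.5840
r_1(Δy) = -672.8116 / 952.5840 = -0.706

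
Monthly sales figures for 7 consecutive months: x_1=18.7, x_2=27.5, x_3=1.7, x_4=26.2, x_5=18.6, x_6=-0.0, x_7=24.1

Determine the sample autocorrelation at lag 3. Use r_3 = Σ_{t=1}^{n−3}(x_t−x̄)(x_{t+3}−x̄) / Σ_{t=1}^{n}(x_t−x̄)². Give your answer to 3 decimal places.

0.466

Mean x̄ = (18.7 + 27.5 + 1.7 + 26.2 + 18.6 − 0.0 + 24.1)/7 = 16.6857
Numerator Σ_{t=1}^{4}(x_t−x̄)(x_{t+3}−x̄) = 360.4551
Denominator Σ(x_t−x̄)² = 773.1486
r_3 = 360.4551 / 773.1486 = 0.466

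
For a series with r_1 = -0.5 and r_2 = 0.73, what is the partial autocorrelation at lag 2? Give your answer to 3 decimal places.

φ_{22} = (r_2 − r_1²) / (1 − r_1²)
r_1² = (-0.5)² = 0.25
Numerator = 0.73 − 0.2500 = 0.4800; denominator = 1 − 0.2500 = 0.7500
φ_{22} = 0.4800 / 0.7500 = 0.640

0.640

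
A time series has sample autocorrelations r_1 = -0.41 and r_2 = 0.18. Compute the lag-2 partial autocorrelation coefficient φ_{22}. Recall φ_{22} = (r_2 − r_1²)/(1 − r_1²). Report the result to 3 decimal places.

φ_{22} = (r_2 − r_1²) / (1 − r_1²)
r_1² = (-0.41)² = 0.1681
Numerator = 0.18 − 0.1681 = 0.0119; denominator = 1 − 0.1681 = 0.8319
φ_{22} = 0.0119 / 0.8319 = 0.014

0.014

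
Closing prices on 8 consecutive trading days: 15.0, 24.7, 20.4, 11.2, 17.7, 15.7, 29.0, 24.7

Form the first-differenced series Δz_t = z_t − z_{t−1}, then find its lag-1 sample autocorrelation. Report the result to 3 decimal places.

First differences Δz: 9.7, -4.3, -9.2, 6.5, -2.0, 13.3, -4.3
Mean of differences = 1.3857
Numerator Σ(Δz_t−Δz̄)(Δz_{t+1}−Δz̄) = -166.6188
Denominator Σ(Δz_t−Δz̄)² = 425.4086
r_1(Δz) = -166.6188 / 425.4086 = -0.392

-0.392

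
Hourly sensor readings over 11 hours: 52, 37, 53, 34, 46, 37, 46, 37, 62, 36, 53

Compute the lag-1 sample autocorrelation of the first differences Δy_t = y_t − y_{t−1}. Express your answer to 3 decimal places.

First differences Δy: -15, 16, -19, 12, -9, 9, -9, 25, -26, 17
Mean of differences = 0.1000
Numerator Σ(Δy_t−Δȳ)(Δy_{t+1}−Δȳ) = -2358.9100
Denominator Σ(Δy_t−Δȳ)² = 2818.9000
r_1(Δy) = -2358.9100 / 2818.9000 = -0.837

-0.837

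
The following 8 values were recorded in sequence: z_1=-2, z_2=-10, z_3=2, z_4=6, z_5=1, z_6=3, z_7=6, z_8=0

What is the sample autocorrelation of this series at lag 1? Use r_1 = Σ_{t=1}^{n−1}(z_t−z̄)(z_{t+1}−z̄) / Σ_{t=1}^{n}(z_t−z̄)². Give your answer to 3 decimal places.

0.175

Mean z̄ = (-2 − 10 + 2 + 6 + 1 + 3 + 6 + 0)/8 = 0.7500
Deviations from mean: -2.7500, -10.7500, 1.2500, 5.2500, 0.2500, 2.2500, 5.2500, -0.7500
Σ(z_t−z̄)(z_{t+1}−z̄) = (29.5625) + (-13.4375) + (6.5625) + (1.3125) + (0.5625) + (11.8125) + (-3.9375) = 32.4375
Denominator Σ(z_t−z̄)² = 185.5000
r_1 = 32.4375 / 185.5000 = 0.175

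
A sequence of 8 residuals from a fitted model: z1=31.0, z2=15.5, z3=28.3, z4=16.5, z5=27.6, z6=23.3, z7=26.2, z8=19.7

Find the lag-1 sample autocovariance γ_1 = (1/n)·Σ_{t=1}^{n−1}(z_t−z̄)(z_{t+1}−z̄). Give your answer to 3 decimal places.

Mean z̄ = (31.0 + 15.5 + 28.3 + 16.5 + 27.6 + 23.3 + 26.2 + 19.7)/8 = 23.5125
Σ_{t=1}^{7}(z_t−z̄)(z_{t+1}−z̄) = -172.2752
γ_1 = -172.2752 / 8 = -21.534

-21.534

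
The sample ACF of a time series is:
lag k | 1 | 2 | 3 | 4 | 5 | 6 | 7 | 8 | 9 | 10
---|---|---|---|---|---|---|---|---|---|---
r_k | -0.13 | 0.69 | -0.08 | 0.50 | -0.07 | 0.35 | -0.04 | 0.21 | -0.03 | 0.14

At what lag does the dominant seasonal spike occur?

2

The largest autocorrelation is r_2 = 0.69, with weaker echoes at lags 4 (0.50), 6 (0.35) and 8 (0.21); the remaining lags stay at or below 0.14.
The dominant spike at lag 2 indicates a seasonal period of 2.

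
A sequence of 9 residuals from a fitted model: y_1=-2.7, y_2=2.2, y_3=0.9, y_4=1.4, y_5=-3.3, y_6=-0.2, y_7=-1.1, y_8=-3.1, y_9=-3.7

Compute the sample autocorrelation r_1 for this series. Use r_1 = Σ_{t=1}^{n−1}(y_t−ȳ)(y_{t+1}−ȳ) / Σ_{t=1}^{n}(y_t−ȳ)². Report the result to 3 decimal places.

0.097

Mean ȳ = (-2.7 + 2.2 + 0.9 + 1.4 − 3.3 − 0.2 − 1.1 − 3.1 − 3.7)/9 = -1.0667
Numerator Σ_{t=1}^{8}(y_t−ȳ)(y_{t+1}−ȳ) = 3.8889
Denominator Σ(y_t−ȳ)² = 40.1000
r_1 = 3.8889 / 40.1000 = 0.097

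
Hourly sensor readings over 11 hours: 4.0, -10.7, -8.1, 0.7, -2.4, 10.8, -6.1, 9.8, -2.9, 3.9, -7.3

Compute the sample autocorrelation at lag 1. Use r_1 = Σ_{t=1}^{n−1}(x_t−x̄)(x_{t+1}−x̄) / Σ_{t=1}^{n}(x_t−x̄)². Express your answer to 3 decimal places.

-0.359

Mean x̄ = (4.0 − 10.7 − 8.1 + 0.7 − 2.4 + 10.8 − 6.1 + 9.8 − 2.9 + 3.9 − 7.3)/11 = -0.7545
Numerator Σ_{t=1}^{10}(x_t−x̄)(x_{t+1}−x̄) = -187.6021
Denominator Σ(x_t−x̄)² = 522.8873
r_1 = -187.6021 / 522.8873 = -0.359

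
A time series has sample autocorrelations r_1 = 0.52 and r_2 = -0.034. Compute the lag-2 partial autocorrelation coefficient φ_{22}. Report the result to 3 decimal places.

-0.417

φ_{22} = (r_2 − r_1²) / (1 − r_1²)
r_1² = (0.52)² = 0.2704
Numerator = -0.034 − 0.2704 = -0.3044; denominator = 1 − 0.2704 = 0.7296
φ_{22} = -0.3044 / 0.7296 = -0.417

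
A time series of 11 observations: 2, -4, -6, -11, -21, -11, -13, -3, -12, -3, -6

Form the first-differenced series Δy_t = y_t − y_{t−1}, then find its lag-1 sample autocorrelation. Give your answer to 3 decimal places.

First differences Δy: -6, -2, -5, -10, 10, -2, 10, -9, 9, -3
Mean of differences = -0.8000
Numerator Σ(Δy_t−Δȳ)(Δy_{t+1}−Δȳ) = -265.8400
Denominator Σ(Δy_t−Δȳ)² = 533.6000
r_1(Δy) = -265.8400 / 533.6000 = -0.498

-0.498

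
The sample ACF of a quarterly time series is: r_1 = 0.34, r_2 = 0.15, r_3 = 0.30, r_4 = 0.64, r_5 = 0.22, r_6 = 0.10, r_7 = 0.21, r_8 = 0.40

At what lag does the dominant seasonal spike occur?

The largest autocorrelation is r_4 = 0.64, with a weaker echo at lag 8 (0.40); the remaining lags stay at or below 0.34. The elevated value at lag 1 (0.34), dropping to 0.15 at lag 2, reflects decaying short-term dependence rather than seasonality.
The dominant spike at lag 4 indicates a seasonal period of 4.

4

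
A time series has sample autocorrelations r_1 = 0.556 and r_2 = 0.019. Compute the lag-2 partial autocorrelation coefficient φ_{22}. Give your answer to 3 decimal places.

-0.420

φ_{22} = (r_2 − r_1²) / (1 − r_1²)
r_1² = (0.556)² = 0.309136
Numerator = 0.019 − 0.3091 = -0.2901; denominator = 1 − 0.3091 = 0.6909
φ_{22} = -0.2901 / 0.6909 = -0.420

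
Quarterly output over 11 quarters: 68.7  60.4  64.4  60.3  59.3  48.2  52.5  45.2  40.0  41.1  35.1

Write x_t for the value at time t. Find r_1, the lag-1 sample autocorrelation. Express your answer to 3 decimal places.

Mean x̄ = (68.7 + 60.4 + 64.4 + 60.3 + 59.3 + 48.2 + 52.5 + 45.2 + 40.0 + 41.1 + 35.1)/11 = 52.2909
Numerator Σ_{t=1}^{10}(x_t−x̄)(x_{t+1}−x̄) = 770.4463
Denominator Σ(x_t−x̄)² = 1233.8091
r_1 = 770.4463 / 1233.8091 = 0.624

0.624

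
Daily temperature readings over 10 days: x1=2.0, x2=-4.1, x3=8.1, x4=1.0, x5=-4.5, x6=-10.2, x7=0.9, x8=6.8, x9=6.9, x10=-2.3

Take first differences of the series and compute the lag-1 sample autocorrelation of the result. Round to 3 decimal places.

First differences Δx: -6.1, 12.2, -7.1, -5.5, -5.7, 11.1, 5.9, 0.1, -9.2
Mean of differences = -0.4778
Numerator Σ(Δx_t−Δx̄)(Δx_{t+1}−Δx̄) = -83.7227
Denominator Σ(Δx_t−Δx̄)² = 539.8156
r_1(Δx) = -83.7227 / 539.8156 = -0.155

-0.155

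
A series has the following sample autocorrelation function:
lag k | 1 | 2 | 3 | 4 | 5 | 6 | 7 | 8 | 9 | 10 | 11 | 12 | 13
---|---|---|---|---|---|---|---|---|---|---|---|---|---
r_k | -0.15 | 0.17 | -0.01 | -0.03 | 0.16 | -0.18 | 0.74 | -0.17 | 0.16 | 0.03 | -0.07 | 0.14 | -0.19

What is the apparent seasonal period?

7

The largest autocorrelation is r_7 = 0.74; the remaining lags stay at or below 0.17.
The dominant spike at lag 7 indicates a seasonal period of 7.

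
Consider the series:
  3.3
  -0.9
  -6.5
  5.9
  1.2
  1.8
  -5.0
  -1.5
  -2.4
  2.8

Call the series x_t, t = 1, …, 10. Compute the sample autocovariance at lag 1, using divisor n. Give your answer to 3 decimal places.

-3.183

Mean x̄ = (3.3 − 0.9 − 6.5 + 5.9 + 1.2 + 1.8 − 5.0 − 1.5 − 2.4 + 2.8)/10 = -0.1300
Σ_{t=1}^{9}(x_t−x̄)(x_{t+1}−x̄) = -31.8289
γ_1 = -31.8289 / 10 = -3.183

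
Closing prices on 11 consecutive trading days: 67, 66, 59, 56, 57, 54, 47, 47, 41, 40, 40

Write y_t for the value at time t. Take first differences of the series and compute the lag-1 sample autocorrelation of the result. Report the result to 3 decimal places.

-0.347

First differences Δy: -1, -7, -3, 1, -3, -7, 0, -6, -1, 0
Mean of differences = -2.7000
Numerator Σ(Δy_t−Δȳ)(Δy_{t+1}−Δȳ) = -28.4900
Denominator Σ(Δy_t−Δȳ)² = 82.1000
r_1(Δy) = -28.4900 / 82.1000 = -0.347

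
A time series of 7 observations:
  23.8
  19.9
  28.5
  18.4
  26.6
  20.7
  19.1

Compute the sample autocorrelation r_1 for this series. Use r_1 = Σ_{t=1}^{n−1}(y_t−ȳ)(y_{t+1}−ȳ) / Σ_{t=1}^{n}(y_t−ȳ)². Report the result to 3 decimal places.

Mean ȳ = (23.8 + 19.9 + 28.5 + 18.4 + 26.6 + 20.7 + 19.1)/7 = 22.4286
Deviations from mean: 1.3714, -2.5286, 6.0714, -4.0286, 4.1714, -1.7286, -3.3286
Numerator Σ_{t=1}^{6}(y_t−ȳ)(y_{t+1}−ȳ) = -61.5408
Denominator Σ(y_t−ȳ)² = 92.8343
r_1 = -61.5408 / 92.8343 = -0.663

-0.663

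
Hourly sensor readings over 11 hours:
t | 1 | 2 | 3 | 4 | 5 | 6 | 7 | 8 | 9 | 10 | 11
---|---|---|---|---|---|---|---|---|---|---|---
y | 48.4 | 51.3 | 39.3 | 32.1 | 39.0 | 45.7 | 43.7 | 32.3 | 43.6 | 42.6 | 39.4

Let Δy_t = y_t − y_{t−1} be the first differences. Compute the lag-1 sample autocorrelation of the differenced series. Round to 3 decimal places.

First differences Δy: 2.9, -12.0, -7.2, 6.9, 6.7, -2.0, -11.4, 11.3, -1.0, -3.2
Mean of differences = -0.9000
Numerator Σ(Δy_t−Δȳ)(Δy_{t+1}−Δȳ) = -88.0100
Denominator Σ(Δy_t−Δȳ)² = 561.5400
r_1(Δy) = -88.0100 / 561.5400 = -0.157

-0.157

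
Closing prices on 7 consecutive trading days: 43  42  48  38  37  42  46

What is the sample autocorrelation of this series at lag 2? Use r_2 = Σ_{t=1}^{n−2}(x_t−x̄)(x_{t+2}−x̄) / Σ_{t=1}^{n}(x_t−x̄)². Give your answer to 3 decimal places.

Mean x̄ = (43 + 42 + 48 + 38 + 37 + 42 + 46)/7 = 42.2857
Deviations from mean: 0.7143, -0.2857, 5.7143, -4.2857, -5.2857, -0.2857, 3.7143
Σ(x_t−x̄)(x_{t+2}−x̄) = (4.0816) + (1.2245) + (-30.2041) + (1.2245) + (-19.6327) = -43.3061
Denominator Σ(x_t−x̄)² = 93.4286
r_2 = -43.3061 / 93.4286 = -0.464

-0.464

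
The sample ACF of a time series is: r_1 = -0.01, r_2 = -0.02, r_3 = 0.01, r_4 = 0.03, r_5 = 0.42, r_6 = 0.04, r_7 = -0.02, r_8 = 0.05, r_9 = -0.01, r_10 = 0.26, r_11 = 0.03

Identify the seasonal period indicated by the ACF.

5

The largest autocorrelation is r_5 = 0.42, with a weaker echo at lag 10 (0.26); the remaining lags stay at or below 0.05.
The dominant spike at lag 5 indicates a seasonal period of 5.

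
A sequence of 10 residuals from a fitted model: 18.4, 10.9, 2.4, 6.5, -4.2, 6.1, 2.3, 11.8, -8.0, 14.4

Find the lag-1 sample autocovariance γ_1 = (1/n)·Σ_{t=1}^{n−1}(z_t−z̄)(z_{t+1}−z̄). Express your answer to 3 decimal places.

-18.422

Mean z̄ = (18.4 + 10.9 + 2.4 + 6.5 − 4.2 + 6.1 + 2.3 + 11.8 − 8.0 + 14.4)/10 = 6.0600
Σ_{t=1}^{9}(z_t−z̄)(z_{t+1}−z̄) = -184.2216
γ_1 = -184.2216 / 10 = -18.422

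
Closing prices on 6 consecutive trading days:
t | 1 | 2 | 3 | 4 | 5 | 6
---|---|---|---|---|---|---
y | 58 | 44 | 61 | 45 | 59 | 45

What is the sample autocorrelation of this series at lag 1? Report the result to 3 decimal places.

Mean ȳ = (58 + 44 + 61 + 45 + 59 + 45)/6 = 52.0000
Numerator Σ_{t=1}^{5}(y_t−ȳ)(y_{t+1}−ȳ) = -281.0000
Denominator Σ(y_t−ȳ)² = 328.0000
r_1 = -281.0000 / 328.0000 = -0.857

-0.857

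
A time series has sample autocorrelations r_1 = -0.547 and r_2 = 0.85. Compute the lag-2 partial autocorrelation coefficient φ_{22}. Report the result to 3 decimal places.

0.786

φ_{22} = (r_2 − r_1²) / (1 − r_1²)
r_1² = (-0.547)² = 0.299209
Numerator = 0.85 − 0.2992 = 0.5508; denominator = 1 − 0.2992 = 0.7008
φ_{22} = 0.5508 / 0.7008 = 0.786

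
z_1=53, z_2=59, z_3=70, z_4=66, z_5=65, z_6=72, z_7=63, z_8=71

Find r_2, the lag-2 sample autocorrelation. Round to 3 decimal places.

Mean z̄ = (53 + 59 + 70 + 66 + 65 + 72 + 63 + 71)/8 = 64.8750
Deviations from mean: -11.8750, -5.8750, 5.1250, 1.1250, 0.1250, 7.1250, -1.8750, 6.1250
Σ(z_t−z̄)(z_{t+2}−z̄) = (-60.8594) + (-6.6094) + (0.6406) + (8.0156) + (-0.2344) + (43.6406) = -15.4063
Denominator Σ(z_t−z̄)² = 294.8750
r_2 = -15.4063 / 294.8750 = -0.052

-0.052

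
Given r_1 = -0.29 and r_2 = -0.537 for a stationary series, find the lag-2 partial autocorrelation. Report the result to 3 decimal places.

-0.678

φ_{22} = (r_2 − r_1²) / (1 − r_1²)
r_1² = (-0.29)² = 0.0841
Numerator = -0.537 − 0.0841 = -0.6211; denominator = 1 − 0.0841 = 0.9159
φ_{22} = -0.6211 / 0.9159 = -0.678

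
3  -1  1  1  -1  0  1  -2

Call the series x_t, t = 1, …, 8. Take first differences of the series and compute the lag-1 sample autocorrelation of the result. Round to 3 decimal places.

-0.353

First differences Δx: -4, 2, 0, -2, 1, 1, -3
Mean of differences = -0.7143
Numerator Σ(Δx_t−Δx̄)(Δx_{t+1}−Δx̄) = -11.0816
Denominator Σ(Δx_t−Δx̄)² = 31.4286
r_1(Δx) = -11.0816 / 31.4286 = -0.353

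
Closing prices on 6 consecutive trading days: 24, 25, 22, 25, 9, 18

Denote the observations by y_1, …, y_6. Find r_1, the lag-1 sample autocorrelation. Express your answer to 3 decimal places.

Mean ȳ = (24 + 25 + 22 + 25 + 9 + 18)/6 = 20.5000
Deviations from mean: 3.5000, 4.5000, 1.5000, 4.5000, -11.5000, -2.5000
Numerator Σ_{t=1}^{5}(y_t−ȳ)(y_{t+1}−ȳ) = 6.2500
Denominator Σ(y_t−ȳ)² = 193.5000
r_1 = 6.2500 / 193.5000 = 0.032

0.032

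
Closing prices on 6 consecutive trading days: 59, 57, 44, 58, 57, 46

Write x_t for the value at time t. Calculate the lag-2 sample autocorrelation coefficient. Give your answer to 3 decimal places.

Mean x̄ = (59 + 57 + 44 + 58 + 57 + 46)/6 = 53.5000
Numerator Σ_{t=1}^{4}(x_t−x̄)(x_{t+2}−x̄) = -103.5000
Denominator Σ(x_t−x̄)² = 221.5000
r_2 = -103.5000 / 221.5000 = -0.467

-0.467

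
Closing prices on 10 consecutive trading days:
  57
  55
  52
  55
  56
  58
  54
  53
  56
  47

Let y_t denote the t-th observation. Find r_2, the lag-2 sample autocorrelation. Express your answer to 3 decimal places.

Mean ȳ = (57 + 55 + 52 + 55 + 56 + 58 + 54 + 53 + 56 + 47)/10 = 54.3000
Numerator Σ_{t=1}^{8}(y_t−ȳ)(y_{t+2}−ȳ) = -3.3800
Denominator Σ(y_t−ȳ)² = 88.1000
r_2 = -3.3800 / 88.1000 = -0.038

-0.038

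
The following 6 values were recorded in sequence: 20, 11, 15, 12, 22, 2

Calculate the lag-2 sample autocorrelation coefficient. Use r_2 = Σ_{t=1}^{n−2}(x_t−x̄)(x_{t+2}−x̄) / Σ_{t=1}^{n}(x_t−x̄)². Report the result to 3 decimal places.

Mean x̄ = (20 + 11 + 15 + 12 + 22 + 2)/6 = 13.6667
Deviations from mean: 6.3333, -2.6667, 1.3333, -1.6667, 8.3333, -11.6667
Numerator Σ_{t=1}^{4}(x_t−x̄)(x_{t+2}−x̄) = 43.4444
Denominator Σ(x_t−x̄)² = 257.3333
r_2 = 43.4444 / 257.3333 = 0.169

0.169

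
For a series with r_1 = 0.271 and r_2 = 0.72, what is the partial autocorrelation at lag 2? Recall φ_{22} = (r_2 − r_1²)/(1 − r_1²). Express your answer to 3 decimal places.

φ_{22} = (r_2 − r_1²) / (1 − r_1²)
r_1² = (0.271)² = 0.073441
Numerator = 0.72 − 0.0734 = 0.6466; denominator = 1 − 0.0734 = 0.9266
φ_{22} = 0.6466 / 0.9266 = 0.698

0.698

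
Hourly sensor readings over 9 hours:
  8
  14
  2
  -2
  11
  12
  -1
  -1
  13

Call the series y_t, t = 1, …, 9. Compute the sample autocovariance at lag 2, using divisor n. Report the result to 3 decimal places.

-29.369

Mean ȳ = (8 + 14 + 2 − 2 + 11 + 12 − 1 − 1 + 13)/9 = 6.2222
Σ_{t=1}^{7}(y_t−ȳ)(y_{t+2}−ȳ) = -264.3210
γ_2 = -264.3210 / 9 = -29.369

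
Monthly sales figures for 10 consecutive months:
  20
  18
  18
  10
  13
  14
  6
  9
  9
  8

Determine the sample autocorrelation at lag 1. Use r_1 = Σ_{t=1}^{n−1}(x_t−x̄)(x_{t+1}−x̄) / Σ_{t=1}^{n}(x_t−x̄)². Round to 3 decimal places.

Mean x̄ = (20 + 18 + 18 + 10 + 13 + 14 + 6 + 9 + 9 + 8)/10 = 12.5000
Numerator Σ_{t=1}^{9}(x_t−x̄)(x_{t+1}−x̄) = 98.2500
Denominator Σ(x_t−x̄)² = 212.5000
r_1 = 98.2500 / 212.5000 = 0.462

0.462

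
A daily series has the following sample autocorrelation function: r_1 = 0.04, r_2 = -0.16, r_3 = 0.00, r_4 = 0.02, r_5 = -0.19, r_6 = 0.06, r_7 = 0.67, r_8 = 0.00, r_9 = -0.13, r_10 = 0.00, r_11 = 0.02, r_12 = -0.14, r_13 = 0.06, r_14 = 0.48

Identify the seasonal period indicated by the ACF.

The largest autocorrelation is r_7 = 0.67, with a weaker echo at lag 14 (0.48); the remaining lags stay at or below 0.06.
The dominant spike at lag 7 indicates a seasonal period of 7.

7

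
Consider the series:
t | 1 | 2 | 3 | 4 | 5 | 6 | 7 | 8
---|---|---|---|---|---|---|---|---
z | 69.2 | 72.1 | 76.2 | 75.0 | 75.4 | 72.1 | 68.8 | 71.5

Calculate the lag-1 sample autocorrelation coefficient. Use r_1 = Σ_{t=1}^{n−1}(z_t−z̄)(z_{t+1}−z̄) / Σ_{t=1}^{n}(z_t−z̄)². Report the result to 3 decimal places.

0.372

Mean z̄ = (69.2 + 72.1 + 76.2 + 75.0 + 75.4 + 72.1 + 68.8 + 71.5)/8 = 72.5375
Deviations from mean: -3.3375, -0.4375, 3.6625, 2.4625, 2.8625, -0.4375, -3.7375, -1.0375
Σ(z_t−z̄)(z_{t+1}−z̄) = (1.4602) + (-1.6023) + (9.0189) + (7.0489) + (-1.2523) + (1.6352) + (3.8777) = 20.1861
Denominator Σ(z_t−z̄)² = 54.2388
r_1 = 20.1861 / 54.2388 = 0.372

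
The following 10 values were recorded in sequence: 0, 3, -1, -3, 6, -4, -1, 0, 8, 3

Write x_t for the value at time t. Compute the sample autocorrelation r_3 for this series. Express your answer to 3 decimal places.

Mean x̄ = (0 + 3 − 1 − 3 + 6 − 4 − 1 + 0 + 8 + 3)/10 = 1.1000
Σ(x_t−x̄)(x_{t+3}−x̄) = (4.5100) + (9.3100) + (10.7100) + (8.6100) + (-5.3900) + (-35.1900) + (-3.9900) = -11.4300
Denominator Σ(x_t−x̄)² = 132.9000
r_3 = -11.4300 / 132.9000 = -0.086

-0.086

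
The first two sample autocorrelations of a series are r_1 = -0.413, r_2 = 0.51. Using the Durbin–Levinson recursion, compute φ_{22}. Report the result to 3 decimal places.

0.409

φ_{22} = (r_2 − r_1²) / (1 − r_1²)
r_1² = (-0.413)² = 0.170569
Numerator = 0.51 − 0.1706 = 0.3394; denominator = 1 − 0.1706 = 0.8294
φ_{22} = 0.3394 / 0.8294 = 0.409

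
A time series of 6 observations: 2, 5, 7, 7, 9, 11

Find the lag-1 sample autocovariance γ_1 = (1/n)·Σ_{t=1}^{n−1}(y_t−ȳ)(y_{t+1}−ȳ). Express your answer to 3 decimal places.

Mean ȳ = (2 + 5 + 7 + 7 + 9 + 11)/6 = 6.8333
Σ_{t=1}^{5}(y_t−ȳ)(y_{t+1}−ȳ) = 17.9722
γ_1 = 17.9722 / 6 = 2.995

2.995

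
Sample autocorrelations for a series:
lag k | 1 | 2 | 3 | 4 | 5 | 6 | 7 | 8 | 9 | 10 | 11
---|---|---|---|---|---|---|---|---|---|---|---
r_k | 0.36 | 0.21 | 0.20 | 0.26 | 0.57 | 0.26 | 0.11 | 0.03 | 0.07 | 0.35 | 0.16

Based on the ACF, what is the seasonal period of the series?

The largest autocorrelation is r_5 = 0.57; the remaining lags stay at or below 0.36. The elevated value at lag 1 (0.36), dropping to 0.21 at lag 2, reflects decaying short-term dependence rather than seasonality.
The dominant spike at lag 5 indicates a seasonal period of 5.

5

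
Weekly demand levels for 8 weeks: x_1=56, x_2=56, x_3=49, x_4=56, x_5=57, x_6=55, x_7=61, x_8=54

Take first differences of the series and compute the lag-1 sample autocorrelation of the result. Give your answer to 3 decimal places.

-0.516

First differences Δx: 0, -7, 7, 1, -2, 6, -7
Mean of differences = -0.2857
Numerator Σ(Δx_t−Δx̄)(Δx_{t+1}−Δx̄) = -96.6531
Denominator Σ(Δx_t−Δx̄)² = 187.4286
r_1(Δx) = -96.6531 / 187.4286 = -0.516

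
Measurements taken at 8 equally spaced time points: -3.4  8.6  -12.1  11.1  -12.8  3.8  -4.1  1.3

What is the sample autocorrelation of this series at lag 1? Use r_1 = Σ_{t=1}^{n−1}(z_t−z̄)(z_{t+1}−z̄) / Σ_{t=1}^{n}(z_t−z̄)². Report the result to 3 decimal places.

-0.891

Mean z̄ = (-3.4 + 8.6 − 12.1 + 11.1 − 12.8 + 3.8 − 4.1 + 1.3)/8 = -0.9500
Deviations from mean: -2.4500, 9.5500, -11.1500, 12.0500, -11.8500, 4.7500, -3.1500, 2.2500
Numerator Σ_{t=1}^{7}(z_t−z̄)(z_{t+1}−z̄) = -485.3675
Denominator Σ(z_t−z̄)² = 544.7000
r_1 = -485.3675 / 544.7000 = -0.891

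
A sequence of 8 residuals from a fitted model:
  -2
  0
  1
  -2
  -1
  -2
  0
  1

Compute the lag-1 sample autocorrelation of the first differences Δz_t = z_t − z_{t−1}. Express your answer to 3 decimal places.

-0.263

First differences Δz: 2, 1, -3, 1, -1, 2, 1
Mean of differences = 0.4286
Numerator Σ(Δz_t−Δz̄)(Δz_{t+1}−Δz̄) = -5.1837
Denominator Σ(Δz_t−Δz̄)² = 19.7143
r_1(Δz) = -5.1837 / 19.7143 = -0.263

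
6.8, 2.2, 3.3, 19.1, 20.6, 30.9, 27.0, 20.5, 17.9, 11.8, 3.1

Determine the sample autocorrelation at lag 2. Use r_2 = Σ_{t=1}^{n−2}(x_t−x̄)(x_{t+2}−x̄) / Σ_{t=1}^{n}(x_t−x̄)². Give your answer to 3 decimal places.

0.185

Mean x̄ = (6.8 + 2.2 + 3.3 + 19.1 + 20.6 + 30.9 + 27.0 + 20.5 + 17.9 + 11.8 + 3.1)/11 = 14.8364
Numerator Σ_{t=1}^{9}(x_t−x̄)(x_{t+2}−x̄) = 186.0292
Denominator Σ(x_t−x̄)² = 1003.1655
r_2 = 186.0292 / 1003.1655 = 0.185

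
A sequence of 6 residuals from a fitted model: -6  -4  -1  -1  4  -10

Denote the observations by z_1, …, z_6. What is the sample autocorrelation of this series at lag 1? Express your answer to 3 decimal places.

-0.259

Mean z̄ = (-6 − 4 − 1 − 1 + 4 − 10)/6 = -3.0000
Deviations from mean: -3.0000, -1.0000, 2.0000, 2.0000, 7.0000, -7.0000
Σ(z_t−z̄)(z_{t+1}−z̄) = (3.0000) + (-2.0000) + (4.0000) + (14.0000) + (-49.0000) = -30.0000
Denominator Σ(z_t−z̄)² = 116.0000
r_1 = -30.0000 / 116.0000 = -0.259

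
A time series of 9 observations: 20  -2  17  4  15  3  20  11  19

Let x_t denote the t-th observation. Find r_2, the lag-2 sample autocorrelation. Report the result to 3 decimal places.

Mean x̄ = (20 − 2 + 17 + 4 + 15 + 3 + 20 + 11 + 19)/9 = 11.8889
Σ(x_t−x̄)(x_{t+2}−x̄) = (41.4568) + (109.5679) + (15.9012) + (70.1235) + (25.2346) + (7.9012) + (57.6790) = 327.8642
Denominator Σ(x_t−x̄)² = 552.8889
r_2 = 327.8642 / 552.8889 = 0.593

0.593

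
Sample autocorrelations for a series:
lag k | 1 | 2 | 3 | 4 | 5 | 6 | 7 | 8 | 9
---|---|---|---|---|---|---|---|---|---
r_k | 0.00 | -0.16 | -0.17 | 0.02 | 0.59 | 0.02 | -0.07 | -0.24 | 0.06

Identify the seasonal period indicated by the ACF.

The largest autocorrelation is r_5 = 0.59; the remaining lags stay at or below 0.06.
The dominant spike at lag 5 indicates a seasonal period of 5.

5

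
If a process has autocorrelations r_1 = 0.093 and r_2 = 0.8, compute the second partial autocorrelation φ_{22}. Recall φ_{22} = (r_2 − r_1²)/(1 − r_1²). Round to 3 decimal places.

φ_{22} = (r_2 − r_1²) / (1 − r_1²)
r_1² = (0.093)² = 0.008649
Numerator = 0.8 − 0.0086 = 0.7914; denominator = 1 − 0.0086 = 0.9914
φ_{22} = 0.7914 / 0.9914 = 0.798

0.798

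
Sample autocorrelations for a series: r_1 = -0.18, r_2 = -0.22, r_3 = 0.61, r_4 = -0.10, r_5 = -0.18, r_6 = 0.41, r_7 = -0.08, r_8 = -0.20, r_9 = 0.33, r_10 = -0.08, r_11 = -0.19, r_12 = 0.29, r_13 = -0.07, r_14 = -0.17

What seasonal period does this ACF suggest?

The largest autocorrelation is r_3 = 0.61, with weaker echoes at lags 6 (0.41), 9 (0.33) and 12 (0.29); the remaining lags stay at or below -0.07.
The dominant spike at lag 3 indicates a seasonal period of 3.

3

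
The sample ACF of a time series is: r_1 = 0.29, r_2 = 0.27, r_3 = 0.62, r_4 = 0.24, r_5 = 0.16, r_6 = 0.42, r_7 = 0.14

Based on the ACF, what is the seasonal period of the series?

The largest autocorrelation is r_3 = 0.62, with a weaker echo at lag 6 (0.42); the remaining lags stay at or below 0.29. The elevated value at lag 1 (0.29), dropping to 0.27 at lag 2, reflects decaying short-term dependence rather than seasonality.
The dominant spike at lag 3 indicates a seasonal period of 3.

3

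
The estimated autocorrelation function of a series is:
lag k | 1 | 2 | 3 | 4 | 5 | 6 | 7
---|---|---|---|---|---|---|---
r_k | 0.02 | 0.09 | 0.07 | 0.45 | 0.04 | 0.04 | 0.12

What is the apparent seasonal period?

4

The largest autocorrelation is r_4 = 0.45; the remaining lags stay at or below 0.12.
The dominant spike at lag 4 indicates a seasonal period of 4.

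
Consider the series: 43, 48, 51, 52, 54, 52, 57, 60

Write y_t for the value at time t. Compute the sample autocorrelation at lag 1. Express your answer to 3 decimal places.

0.418

Mean ȳ = (43 + 48 + 51 + 52 + 54 + 52 + 57 + 60)/8 = 52.1250
Deviations from mean: -9.1250, -4.1250, -1.1250, -0.1250, 1.8750, -0.1250, 4.8750, 7.8750
Numerator Σ_{t=1}^{7}(y_t−ȳ)(y_{t+1}−ȳ) = 79.7344
Denominator Σ(y_t−ȳ)² = 190.8750
r_1 = 79.7344 / 190.8750 = 0.418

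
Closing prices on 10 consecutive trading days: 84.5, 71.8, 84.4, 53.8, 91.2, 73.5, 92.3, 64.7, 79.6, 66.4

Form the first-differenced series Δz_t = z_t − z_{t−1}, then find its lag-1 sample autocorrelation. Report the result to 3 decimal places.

-0.855

First differences Δz: -12.7, 12.6, -30.6, 37.4, -17.7, 18.8, -27.6, 14.9, -13.2
Mean of differences = -2.0111
Numerator Σ(Δz_t−Δz̄)(Δz_{t+1}−Δz̄) = -3799.9179
Denominator Σ(Δz_t−Δz̄)² = 4443.5089
r_1(Δz) = -3799.9179 / 4443.5089 = -0.855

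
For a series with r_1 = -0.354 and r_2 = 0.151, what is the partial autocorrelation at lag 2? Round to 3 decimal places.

0.029

φ_{22} = (r_2 − r_1²) / (1 − r_1²)
r_1² = (-0.354)² = 0.125316
Numerator = 0.151 − 0.1253 = 0.0257; denominator = 1 − 0.1253 = 0.8747
φ_{22} = 0.0257 / 0.8747 = 0.029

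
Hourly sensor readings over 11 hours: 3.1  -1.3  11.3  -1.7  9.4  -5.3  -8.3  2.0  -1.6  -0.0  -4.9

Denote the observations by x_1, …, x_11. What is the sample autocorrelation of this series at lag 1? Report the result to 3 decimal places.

-0.226

Mean x̄ = (3.1 − 1.3 + 11.3 − 1.7 + 9.4 − 5.3 − 8.3 + 2.0 − 1.6 − 0.0 − 4.9)/11 = 0.2455
Numerator Σ_{t=1}^{10}(x_t−x̄)(x_{t+1}−x̄) = -80.7048
Denominator Σ(x_t−x̄)² = 357.1273
r_1 = -80.7048 / 357.1273 = -0.226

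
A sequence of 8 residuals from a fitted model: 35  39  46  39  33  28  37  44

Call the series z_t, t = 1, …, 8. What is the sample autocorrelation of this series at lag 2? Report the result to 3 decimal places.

-0.553

Mean z̄ = (35 + 39 + 46 + 39 + 33 + 28 + 37 + 44)/8 = 37.6250
Numerator Σ_{t=1}^{6}(z_t−z̄)(z_{t+2}−z̄) = -130.5313
Denominator Σ(z_t−z̄)² = 235.8750
r_2 = -130.5313 / 235.8750 = -0.553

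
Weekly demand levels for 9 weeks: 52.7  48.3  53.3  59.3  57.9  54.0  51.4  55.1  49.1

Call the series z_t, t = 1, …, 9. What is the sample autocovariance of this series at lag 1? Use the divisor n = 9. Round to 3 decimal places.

2.280

Mean z̄ = (52.7 + 48.3 + 53.3 + 59.3 + 57.9 + 54.0 + 51.4 + 55.1 + 49.1)/9 = 53.4556
Σ_{t=1}^{8}(z_t−z̄)(z_{t+1}−z̄) = 20.5214
γ_1 = 20.5214 / 9 = 2.280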